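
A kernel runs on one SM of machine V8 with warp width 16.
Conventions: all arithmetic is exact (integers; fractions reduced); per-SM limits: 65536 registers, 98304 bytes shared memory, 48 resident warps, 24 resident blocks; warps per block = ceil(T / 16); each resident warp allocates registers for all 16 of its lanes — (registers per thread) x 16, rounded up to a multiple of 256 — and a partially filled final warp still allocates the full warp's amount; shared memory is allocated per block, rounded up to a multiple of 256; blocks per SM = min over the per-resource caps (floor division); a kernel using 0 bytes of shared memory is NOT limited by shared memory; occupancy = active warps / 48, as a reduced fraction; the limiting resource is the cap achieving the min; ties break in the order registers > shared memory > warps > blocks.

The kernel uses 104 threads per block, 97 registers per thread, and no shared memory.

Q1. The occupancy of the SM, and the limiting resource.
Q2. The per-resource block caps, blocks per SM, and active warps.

Answer: occupancy 35/48, limited by registers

registers: 5 blocks
shared memory: no limit (kernel uses none)
warps: 6 blocks
blocks: 24 blocks

Answer: 5 blocks, 35 active warps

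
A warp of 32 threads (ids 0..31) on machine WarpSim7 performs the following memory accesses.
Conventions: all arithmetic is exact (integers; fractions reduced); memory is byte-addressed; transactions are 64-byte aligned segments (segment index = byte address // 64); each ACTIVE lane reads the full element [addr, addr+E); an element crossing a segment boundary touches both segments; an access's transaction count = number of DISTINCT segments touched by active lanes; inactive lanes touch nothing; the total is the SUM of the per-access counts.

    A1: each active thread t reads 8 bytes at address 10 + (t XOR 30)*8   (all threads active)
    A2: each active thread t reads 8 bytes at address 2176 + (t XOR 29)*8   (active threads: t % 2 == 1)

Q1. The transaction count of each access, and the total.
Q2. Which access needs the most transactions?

A1: 5 transactions
A2: 4 transactions

Answer: 5,4; total 9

Answer: A1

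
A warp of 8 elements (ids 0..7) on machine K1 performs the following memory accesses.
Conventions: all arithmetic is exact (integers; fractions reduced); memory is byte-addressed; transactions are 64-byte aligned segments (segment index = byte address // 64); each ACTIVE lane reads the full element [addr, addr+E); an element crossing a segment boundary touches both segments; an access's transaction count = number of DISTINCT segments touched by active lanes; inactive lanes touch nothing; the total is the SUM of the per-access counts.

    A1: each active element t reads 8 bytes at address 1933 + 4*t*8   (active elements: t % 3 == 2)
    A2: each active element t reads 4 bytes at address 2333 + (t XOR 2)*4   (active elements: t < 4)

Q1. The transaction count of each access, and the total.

A1: 2 transactions
A2: 1 transaction

Answer: 2,1; total 3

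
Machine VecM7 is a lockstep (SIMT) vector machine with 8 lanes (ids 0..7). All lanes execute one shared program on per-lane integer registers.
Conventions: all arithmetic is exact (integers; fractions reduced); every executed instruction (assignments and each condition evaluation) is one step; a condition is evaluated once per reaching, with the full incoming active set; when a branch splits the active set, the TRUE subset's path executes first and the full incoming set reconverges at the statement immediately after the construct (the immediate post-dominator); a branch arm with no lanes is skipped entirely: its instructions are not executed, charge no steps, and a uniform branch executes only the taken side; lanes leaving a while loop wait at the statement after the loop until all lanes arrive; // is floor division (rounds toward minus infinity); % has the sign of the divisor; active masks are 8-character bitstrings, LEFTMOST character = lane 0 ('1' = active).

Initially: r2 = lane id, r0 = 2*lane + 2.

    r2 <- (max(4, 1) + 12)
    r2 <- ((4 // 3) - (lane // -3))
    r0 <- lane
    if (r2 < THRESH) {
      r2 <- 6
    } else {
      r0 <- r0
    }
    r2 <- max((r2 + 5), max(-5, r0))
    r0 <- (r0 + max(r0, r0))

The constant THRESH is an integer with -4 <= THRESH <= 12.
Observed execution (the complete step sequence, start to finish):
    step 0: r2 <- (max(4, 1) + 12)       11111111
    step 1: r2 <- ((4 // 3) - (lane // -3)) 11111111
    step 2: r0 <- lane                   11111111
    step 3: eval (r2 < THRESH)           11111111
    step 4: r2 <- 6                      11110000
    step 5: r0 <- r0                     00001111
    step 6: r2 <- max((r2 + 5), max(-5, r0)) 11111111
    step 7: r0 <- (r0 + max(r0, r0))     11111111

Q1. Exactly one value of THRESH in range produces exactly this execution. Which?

Answer: THRESH = 3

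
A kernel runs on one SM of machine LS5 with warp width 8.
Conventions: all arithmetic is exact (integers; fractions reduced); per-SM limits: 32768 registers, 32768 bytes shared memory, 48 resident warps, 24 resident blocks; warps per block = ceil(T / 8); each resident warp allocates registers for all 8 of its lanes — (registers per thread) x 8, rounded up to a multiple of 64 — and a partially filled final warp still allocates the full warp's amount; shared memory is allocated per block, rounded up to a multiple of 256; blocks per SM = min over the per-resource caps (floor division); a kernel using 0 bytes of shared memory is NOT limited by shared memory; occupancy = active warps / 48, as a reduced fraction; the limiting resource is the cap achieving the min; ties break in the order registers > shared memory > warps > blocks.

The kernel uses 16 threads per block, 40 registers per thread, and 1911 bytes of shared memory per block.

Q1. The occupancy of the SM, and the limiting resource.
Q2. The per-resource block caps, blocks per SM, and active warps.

Answer: occupancy 2/3, limited by shared memory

registers: 51 blocks
shared memory: 16 blocks
warps: 24 blocks
blocks: 24 blocks

Answer: 16 blocks, 32 active warps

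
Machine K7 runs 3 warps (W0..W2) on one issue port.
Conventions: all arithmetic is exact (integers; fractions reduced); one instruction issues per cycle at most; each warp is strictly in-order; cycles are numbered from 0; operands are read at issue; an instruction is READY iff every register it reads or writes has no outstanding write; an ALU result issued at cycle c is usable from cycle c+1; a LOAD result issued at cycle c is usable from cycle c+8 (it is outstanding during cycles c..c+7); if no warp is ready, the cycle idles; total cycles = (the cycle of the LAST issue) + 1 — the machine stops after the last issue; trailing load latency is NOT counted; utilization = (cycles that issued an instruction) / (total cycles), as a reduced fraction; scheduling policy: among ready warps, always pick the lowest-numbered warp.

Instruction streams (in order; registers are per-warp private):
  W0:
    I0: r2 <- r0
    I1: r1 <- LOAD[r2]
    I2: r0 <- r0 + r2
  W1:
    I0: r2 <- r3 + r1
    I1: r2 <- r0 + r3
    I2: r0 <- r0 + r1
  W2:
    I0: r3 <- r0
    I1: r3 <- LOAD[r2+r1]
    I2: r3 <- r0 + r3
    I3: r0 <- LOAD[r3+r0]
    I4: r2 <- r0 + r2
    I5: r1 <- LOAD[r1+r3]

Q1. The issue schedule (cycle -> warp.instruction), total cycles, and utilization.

cycle 0: W0.I0
cycle 1: W0.I1
cycle 2: W0.I2
cycle 3: W1.I0
cycle 4: W1.I1
cycle 5: W1.I2
cycle 6: W2.I0
cycle 7: W2.I1
cycle 8: idle
cycle 9: idle
cycle 10: idle
cycle 11: idle
cycle 12: idle
cycle 13: idle
cycle 14: idle
cycle 15: W2.I2
cycle 16: W2.I3
cycle 17: idle
cycle 18: idle
cycle 19: idle
cycle 20: idle
cycle 21: idle
cycle 22: idle
cycle 23: idle
cycle 24: W2.I4
cycle 25: W2.I5

Answer: 26 cycles, utilization 6/13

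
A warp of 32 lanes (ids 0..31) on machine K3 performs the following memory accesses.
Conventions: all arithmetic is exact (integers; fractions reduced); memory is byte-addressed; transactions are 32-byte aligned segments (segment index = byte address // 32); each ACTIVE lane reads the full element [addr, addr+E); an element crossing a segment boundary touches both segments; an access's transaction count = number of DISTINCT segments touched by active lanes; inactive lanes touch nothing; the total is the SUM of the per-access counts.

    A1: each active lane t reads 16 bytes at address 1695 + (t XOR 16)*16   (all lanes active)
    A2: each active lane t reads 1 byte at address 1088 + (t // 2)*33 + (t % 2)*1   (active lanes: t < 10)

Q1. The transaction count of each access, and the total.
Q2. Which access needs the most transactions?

A1: 17 transactions
A2: 5 transactions

Answer: 17,5; total 22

Answer: A1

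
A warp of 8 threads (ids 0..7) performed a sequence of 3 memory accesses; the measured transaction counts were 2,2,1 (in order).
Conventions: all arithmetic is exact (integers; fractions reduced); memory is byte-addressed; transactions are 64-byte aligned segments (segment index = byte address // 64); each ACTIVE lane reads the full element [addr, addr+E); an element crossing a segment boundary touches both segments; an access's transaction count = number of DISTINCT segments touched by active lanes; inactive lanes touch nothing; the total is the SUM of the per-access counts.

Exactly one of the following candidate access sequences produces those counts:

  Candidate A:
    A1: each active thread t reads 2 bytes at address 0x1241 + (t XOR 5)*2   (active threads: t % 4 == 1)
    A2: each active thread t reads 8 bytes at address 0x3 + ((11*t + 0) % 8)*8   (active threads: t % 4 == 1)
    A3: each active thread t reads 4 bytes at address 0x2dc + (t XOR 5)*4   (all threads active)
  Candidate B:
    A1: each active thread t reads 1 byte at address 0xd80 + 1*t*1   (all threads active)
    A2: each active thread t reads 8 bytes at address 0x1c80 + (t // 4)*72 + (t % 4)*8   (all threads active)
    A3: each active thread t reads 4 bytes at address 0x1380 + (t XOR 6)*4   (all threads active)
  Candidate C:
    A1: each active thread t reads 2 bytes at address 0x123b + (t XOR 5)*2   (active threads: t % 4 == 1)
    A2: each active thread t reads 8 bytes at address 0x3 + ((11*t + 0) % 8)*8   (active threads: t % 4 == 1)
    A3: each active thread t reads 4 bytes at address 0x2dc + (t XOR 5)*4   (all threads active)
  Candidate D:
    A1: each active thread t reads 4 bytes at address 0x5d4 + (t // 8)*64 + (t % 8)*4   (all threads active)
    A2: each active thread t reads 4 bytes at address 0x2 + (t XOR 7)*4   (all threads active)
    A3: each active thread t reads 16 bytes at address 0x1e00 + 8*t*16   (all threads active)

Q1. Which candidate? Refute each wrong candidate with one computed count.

A: A1 gives 1 transaction, not 2
B: A1 gives 1 transaction, not 2
D: A1 gives 1 transaction, not 2
C: all counts match (2,2,1)

Answer: C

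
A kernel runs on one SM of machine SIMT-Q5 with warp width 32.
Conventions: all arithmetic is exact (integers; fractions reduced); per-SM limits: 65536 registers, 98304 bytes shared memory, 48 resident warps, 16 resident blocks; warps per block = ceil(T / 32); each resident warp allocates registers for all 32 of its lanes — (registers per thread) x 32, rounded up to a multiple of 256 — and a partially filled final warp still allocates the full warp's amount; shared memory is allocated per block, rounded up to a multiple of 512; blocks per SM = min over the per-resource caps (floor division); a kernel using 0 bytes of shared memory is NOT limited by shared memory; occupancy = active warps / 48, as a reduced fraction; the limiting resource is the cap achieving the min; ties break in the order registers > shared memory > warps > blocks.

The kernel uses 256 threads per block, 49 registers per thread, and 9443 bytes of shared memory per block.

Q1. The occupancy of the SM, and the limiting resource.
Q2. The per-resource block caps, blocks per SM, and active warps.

Answer: occupancy 2/3, limited by registers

registers: 4 blocks
shared memory: 10 blocks
warps: 6 blocks
blocks: 16 blocks

Answer: 4 blocks, 32 active warps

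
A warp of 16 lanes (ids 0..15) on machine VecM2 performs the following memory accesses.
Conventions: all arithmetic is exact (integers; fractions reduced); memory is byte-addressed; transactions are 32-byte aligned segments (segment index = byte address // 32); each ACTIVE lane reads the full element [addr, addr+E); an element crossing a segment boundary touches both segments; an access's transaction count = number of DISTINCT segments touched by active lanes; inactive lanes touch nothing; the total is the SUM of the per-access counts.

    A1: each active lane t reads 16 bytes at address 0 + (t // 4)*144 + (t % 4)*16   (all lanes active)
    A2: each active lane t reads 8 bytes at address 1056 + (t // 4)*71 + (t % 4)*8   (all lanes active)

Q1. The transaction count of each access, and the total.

A1: 10 transactions
A2: 7 transactions

Answer: 10,7; total 17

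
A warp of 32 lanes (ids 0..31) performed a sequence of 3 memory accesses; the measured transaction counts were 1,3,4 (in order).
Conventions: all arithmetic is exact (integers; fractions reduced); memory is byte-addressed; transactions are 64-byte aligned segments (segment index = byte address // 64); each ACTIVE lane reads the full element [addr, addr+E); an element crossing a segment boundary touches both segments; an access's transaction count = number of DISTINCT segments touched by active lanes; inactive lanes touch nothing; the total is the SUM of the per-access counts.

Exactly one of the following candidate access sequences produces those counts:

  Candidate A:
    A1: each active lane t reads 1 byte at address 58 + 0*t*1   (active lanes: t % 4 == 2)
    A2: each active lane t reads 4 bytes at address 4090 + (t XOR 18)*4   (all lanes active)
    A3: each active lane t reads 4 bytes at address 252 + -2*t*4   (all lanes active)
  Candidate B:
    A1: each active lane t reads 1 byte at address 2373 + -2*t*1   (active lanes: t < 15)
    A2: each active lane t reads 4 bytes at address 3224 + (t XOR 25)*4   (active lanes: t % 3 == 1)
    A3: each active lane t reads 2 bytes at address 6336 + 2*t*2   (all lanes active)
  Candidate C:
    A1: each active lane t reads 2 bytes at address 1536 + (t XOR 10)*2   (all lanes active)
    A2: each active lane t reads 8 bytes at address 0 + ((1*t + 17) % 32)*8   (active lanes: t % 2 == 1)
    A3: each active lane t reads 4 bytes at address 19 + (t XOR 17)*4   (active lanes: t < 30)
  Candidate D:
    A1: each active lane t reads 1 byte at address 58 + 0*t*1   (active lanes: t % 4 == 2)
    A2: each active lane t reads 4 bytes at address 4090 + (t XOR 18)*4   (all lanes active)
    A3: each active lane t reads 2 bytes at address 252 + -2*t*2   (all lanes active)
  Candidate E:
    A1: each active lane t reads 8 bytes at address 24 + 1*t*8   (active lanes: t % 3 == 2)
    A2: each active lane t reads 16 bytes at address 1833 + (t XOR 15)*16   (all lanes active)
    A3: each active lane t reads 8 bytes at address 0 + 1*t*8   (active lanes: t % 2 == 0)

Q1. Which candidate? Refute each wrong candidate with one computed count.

B: A1 gives 2 transactions, not 1
C: A2 gives 4 transactions, not 3
D: A3 gives 2 transactions, not 4
E: A1 gives 5 transactions, not 1
A: all counts match (1,3,4)

Answer: A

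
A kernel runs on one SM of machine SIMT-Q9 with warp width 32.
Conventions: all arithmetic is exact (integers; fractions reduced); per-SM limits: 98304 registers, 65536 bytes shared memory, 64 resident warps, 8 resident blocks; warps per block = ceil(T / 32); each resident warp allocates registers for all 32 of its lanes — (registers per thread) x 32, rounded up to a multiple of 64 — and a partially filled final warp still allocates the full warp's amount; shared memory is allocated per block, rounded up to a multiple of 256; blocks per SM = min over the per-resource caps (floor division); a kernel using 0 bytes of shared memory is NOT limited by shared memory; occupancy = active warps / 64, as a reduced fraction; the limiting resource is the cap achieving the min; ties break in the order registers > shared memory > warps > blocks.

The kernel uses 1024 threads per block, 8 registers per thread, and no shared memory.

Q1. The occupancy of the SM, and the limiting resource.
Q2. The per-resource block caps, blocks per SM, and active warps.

Answer: occupancy 1, limited by warps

registers: 12 blocks
shared memory: no limit (kernel uses none)
warps: 2 blocks
blocks: 8 blocks

Answer: 2 blocks, 64 active warps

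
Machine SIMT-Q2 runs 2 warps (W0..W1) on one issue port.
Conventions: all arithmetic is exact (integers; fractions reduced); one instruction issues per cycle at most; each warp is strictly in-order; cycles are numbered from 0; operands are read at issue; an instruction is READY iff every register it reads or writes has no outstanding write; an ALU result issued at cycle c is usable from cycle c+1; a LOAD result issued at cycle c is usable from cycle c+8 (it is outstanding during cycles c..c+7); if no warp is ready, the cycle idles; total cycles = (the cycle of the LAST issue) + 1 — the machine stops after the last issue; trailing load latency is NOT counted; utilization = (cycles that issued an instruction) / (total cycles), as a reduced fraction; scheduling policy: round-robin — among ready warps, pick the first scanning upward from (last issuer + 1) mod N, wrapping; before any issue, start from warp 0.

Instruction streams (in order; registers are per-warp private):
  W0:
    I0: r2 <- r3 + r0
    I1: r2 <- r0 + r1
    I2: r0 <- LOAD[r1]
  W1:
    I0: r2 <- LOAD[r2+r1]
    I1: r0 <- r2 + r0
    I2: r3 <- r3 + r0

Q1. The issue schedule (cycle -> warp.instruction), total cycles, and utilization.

cycle 0: W0.I0
cycle 1: W1.I0
cycle 2: W0.I1
cycle 3: W0.I2
cycle 4: idle
cycle 5: idle
cycle 6: idle
cycle 7: idle
cycle 8: idle
cycle 9: W1.I1
cycle 10: W1.I2

Answer: 11 cycles, utilization 6/11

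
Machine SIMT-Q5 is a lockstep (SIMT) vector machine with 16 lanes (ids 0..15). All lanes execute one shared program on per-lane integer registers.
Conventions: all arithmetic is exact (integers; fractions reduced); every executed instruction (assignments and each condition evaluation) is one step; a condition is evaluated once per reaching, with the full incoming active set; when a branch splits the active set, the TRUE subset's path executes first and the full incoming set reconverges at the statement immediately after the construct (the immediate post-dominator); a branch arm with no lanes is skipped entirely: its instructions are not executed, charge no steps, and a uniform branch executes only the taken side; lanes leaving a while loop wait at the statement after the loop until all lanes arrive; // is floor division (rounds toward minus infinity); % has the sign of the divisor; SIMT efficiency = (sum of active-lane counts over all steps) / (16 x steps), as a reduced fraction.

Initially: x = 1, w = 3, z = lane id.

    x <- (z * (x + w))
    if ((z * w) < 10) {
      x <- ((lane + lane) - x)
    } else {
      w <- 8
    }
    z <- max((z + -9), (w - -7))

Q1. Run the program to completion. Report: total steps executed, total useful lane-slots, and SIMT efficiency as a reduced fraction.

Answer: 5 steps, 64 useful, 4/5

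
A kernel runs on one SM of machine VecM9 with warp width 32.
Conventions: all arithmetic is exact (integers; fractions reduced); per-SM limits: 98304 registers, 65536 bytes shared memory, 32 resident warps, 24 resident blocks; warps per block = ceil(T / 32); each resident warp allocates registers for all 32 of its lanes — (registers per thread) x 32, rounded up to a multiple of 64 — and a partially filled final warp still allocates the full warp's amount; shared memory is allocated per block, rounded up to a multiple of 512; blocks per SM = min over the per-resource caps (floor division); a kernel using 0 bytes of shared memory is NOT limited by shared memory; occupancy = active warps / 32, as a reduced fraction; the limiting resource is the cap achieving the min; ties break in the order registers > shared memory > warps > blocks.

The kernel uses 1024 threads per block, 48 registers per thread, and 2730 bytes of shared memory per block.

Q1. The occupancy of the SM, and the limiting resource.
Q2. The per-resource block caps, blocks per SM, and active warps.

Answer: occupancy 1, limited by warps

registers: 2 blocks
shared memory: 21 blocks
warps: 1 block
blocks: 24 blocks

Answer: 1 block, 32 active warps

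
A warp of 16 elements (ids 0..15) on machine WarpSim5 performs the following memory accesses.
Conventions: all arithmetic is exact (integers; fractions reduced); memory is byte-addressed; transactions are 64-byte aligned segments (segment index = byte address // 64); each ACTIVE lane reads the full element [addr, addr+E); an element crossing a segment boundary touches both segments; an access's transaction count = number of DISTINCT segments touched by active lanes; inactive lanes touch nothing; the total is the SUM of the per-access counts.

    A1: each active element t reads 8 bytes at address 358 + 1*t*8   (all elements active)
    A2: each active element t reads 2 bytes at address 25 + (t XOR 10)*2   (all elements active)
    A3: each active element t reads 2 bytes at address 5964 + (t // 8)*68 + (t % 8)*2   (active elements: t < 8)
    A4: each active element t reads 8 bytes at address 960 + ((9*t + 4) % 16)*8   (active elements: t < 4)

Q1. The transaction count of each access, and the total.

A1: 3 transactions
A2: 1 transaction
A3: 1 transaction
A4: 2 transactions

Answer: 3,1,1,2; total 7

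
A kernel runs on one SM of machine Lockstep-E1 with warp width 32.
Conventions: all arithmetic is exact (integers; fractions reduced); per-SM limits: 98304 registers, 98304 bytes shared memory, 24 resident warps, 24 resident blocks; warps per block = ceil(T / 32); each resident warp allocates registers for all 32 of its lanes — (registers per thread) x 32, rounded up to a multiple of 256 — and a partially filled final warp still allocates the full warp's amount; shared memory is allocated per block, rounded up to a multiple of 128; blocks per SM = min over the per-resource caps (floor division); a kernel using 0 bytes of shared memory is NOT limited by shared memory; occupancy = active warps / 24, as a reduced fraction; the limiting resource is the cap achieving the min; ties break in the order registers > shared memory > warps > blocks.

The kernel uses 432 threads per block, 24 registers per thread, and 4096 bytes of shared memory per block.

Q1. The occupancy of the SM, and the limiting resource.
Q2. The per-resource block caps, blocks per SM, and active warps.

Answer: occupancy 7/12, limited by warps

registers: 9 blocks
shared memory: 24 blocks
warps: 1 block
blocks: 24 blocks

Answer: 1 block, 14 active warps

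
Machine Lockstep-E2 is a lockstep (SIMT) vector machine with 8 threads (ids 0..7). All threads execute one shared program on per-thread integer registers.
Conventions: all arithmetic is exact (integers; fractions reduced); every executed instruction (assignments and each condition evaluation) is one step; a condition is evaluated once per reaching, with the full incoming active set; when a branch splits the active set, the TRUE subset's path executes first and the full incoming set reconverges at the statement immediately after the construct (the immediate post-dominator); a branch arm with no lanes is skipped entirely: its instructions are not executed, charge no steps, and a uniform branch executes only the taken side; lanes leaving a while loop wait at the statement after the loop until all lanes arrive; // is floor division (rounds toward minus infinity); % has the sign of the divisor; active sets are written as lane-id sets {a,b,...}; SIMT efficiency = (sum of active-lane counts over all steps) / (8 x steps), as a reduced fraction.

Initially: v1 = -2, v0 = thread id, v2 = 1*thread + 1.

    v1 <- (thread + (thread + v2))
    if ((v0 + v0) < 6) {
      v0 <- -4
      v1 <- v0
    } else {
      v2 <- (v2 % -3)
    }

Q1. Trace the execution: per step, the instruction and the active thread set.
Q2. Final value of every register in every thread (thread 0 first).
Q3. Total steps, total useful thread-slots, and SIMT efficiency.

step 0: v1 <- (thread + (thread + v2)) {0,1,2,3,4,5,6,7}
step 1: eval ((v0 + v0) < 6)         {0,1,2,3,4,5,6,7}
step 2: v0 <- -4                     {0,1,2}
step 3: v1 <- v0                     {0,1,2}
step 4: v2 <- (v2 % -3)              {3,4,5,6,7}

Answer: 5 steps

v1: -4,-4,-4,10,13,16,19,22
v0: -4,-4,-4,3,4,5,6,7
v2: 1,2,3,-2,-1,0,-2,-1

steps = 5; useful = 27; efficiency = 27/40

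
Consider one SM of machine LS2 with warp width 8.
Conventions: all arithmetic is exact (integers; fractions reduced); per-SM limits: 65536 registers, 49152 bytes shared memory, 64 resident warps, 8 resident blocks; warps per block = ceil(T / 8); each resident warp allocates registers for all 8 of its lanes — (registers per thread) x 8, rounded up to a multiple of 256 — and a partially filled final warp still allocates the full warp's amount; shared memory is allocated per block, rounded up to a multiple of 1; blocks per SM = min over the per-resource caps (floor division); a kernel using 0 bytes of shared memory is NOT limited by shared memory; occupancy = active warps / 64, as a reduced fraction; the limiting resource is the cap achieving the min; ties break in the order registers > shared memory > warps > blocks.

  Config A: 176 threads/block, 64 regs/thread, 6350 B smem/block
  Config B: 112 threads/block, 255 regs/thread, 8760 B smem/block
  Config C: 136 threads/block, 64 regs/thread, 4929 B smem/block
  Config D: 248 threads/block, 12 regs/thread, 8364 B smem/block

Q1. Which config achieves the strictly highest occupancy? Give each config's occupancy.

occupancies: A 11/16, B 7/16, C 51/64, D 31/32

Answer: D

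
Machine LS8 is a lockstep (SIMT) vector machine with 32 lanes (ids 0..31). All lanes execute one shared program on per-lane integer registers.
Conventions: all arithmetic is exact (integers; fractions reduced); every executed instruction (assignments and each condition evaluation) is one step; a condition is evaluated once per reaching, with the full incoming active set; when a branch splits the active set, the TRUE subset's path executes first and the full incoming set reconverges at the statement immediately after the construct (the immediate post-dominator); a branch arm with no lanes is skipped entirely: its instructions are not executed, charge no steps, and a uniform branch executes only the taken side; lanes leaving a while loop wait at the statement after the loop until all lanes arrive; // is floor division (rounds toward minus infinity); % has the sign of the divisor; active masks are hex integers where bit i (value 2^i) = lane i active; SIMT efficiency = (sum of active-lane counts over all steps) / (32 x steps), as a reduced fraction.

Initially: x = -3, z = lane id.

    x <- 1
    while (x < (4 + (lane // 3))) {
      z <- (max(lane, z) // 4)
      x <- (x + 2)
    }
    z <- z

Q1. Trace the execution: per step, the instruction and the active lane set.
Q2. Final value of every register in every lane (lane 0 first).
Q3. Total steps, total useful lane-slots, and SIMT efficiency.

step 0: x <- 1                       0xffffffff
step 1: eval (x < (4 + (lane // 3))) 0xffffffff
step 2: z <- (max(lane, z) // 4)     0xffffffff
step 3: x <- (x + 2)                 0xffffffff
step 4: eval (x < (4 + (lane // 3))) 0xffffffff
step 5: z <- (max(lane, z) // 4)     0xffffffff
step 6: x <- (x + 2)                 0xffffffff
step 7: eval (x < (4 + (lane // 3))) 0xffffffff
step 8: z <- (max(lane, z) // 4)     0xffffffc0
step 9: x <- (x + 2)                 0xffffffc0
step 10: eval (x < (4 + (lane // 3))) 0xffffffc0
step 11: z <- (max(lane, z) // 4)     0xfffff000
step 12: x <- (x + 2)                 0xfffff000
step 13: eval (x < (4 + (lane // 3))) 0xfffff000
step 14: z <- (max(lane, z) // 4)     0xfffc0000
step 15: x <- (x + 2)                 0xfffc0000
step 16: eval (x < (4 + (lane // 3))) 0xfffc0000
step 17: z <- (max(lane, z) // 4)     0xff000000
step 18: x <- (x + 2)                 0xff000000
step 19: eval (x < (4 + (lane // 3))) 0xff000000
step 20: z <- (max(lane, z) // 4)     0xc0000000
step 21: x <- (x + 2)                 0xc0000000
step 22: eval (x < (4 + (lane // 3))) 0xc0000000
step 23: z <- z                       0xffffffff

Answer: 24 steps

x: 5,5,5,5,5,5,7,7,7,7,7,7,9,9,9,9,9,9,11,11,11,11,11,11,13,13,13,13,13,13,15,15
z: 0,0,0,0,1,1,1,1,2,2,2,2,3,3,3,3,4,4,4,4,5,5,5,5,6,6,6,6,7,7,7,7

steps = 24; useful = 498; efficiency = 498/768 = 83/128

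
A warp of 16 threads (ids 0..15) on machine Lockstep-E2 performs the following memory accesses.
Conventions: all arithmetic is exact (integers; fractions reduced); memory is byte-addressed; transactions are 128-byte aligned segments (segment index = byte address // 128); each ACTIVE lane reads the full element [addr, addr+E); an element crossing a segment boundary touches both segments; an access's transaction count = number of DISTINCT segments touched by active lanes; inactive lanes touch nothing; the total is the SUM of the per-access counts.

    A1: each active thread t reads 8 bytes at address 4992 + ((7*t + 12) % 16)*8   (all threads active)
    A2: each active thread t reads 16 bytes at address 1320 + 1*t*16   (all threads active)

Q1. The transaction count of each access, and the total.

A1: 1 transaction
A2: 3 transactions

Answer: 1,3; total 4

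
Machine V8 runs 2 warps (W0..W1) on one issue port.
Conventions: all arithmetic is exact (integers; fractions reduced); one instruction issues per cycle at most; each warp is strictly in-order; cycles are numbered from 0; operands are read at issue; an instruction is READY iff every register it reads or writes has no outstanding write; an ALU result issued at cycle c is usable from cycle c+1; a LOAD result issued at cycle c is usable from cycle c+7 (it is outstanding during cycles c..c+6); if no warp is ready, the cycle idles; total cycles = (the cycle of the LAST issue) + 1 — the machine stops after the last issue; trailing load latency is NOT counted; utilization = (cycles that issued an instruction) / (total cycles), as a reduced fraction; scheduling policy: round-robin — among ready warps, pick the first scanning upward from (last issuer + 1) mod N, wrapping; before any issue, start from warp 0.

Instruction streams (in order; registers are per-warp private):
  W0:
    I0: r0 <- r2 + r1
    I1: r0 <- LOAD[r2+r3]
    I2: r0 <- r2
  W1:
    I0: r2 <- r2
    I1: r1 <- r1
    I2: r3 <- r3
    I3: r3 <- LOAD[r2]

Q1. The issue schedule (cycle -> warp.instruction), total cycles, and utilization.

cycle 0: W0.I0
cycle 1: W1.I0
cycle 2: W0.I1
cycle 3: W1.I1
cycle 4: W1.I2
cycle 5: W1.I3
cycle 6: idle
cycle 7: idle
cycle 8: idle
cycle 9: W0.I2

Answer: 10 cycles, utilization 7/10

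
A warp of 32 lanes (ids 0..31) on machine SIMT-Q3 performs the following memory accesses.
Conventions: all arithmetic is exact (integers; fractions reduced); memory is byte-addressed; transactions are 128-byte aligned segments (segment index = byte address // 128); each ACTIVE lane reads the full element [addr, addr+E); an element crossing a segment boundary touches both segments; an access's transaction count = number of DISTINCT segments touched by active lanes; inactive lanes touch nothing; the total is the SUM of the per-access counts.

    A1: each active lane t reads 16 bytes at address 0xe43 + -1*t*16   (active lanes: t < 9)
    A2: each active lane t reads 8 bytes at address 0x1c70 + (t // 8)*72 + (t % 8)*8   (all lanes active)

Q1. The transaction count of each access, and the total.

A1: 2 transactions
A2: 4 transactions

Answer: 2,4; total 6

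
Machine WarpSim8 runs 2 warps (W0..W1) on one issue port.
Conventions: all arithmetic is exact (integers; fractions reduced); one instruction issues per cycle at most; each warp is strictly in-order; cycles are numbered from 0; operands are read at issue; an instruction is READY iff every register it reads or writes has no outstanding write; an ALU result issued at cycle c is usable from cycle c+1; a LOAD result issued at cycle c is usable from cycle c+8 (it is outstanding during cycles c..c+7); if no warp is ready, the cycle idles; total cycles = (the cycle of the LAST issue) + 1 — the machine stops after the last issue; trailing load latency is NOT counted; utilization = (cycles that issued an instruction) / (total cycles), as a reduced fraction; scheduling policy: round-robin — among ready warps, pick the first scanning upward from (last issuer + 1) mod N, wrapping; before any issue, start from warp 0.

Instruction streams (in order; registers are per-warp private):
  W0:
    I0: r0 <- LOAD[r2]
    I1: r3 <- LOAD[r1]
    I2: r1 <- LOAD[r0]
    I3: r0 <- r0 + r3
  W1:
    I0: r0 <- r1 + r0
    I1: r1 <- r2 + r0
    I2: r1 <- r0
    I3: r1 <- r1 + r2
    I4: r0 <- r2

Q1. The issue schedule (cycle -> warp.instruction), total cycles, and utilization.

cycle 0: W0.I0
cycle 1: W1.I0
cycle 2: W0.I1
cycle 3: W1.I1
cycle 4: W1.I2
cycle 5: W1.I3
cycle 6: W1.I4
cycle 7: idle
cycle 8: W0.I2
cycle 9: idle
cycle 10: W0.I3

Answer: 11 cycles, utilization 9/11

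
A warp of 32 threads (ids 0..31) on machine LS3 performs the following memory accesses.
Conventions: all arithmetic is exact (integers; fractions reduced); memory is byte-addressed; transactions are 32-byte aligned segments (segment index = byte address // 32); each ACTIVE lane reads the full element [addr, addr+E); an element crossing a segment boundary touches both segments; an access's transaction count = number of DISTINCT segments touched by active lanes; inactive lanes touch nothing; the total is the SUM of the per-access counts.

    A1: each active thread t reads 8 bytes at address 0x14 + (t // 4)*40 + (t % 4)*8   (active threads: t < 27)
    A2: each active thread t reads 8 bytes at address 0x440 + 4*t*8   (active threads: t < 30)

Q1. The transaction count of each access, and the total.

A1: 9 transactions
A2: 30 transactions

Answer: 9,30; total 39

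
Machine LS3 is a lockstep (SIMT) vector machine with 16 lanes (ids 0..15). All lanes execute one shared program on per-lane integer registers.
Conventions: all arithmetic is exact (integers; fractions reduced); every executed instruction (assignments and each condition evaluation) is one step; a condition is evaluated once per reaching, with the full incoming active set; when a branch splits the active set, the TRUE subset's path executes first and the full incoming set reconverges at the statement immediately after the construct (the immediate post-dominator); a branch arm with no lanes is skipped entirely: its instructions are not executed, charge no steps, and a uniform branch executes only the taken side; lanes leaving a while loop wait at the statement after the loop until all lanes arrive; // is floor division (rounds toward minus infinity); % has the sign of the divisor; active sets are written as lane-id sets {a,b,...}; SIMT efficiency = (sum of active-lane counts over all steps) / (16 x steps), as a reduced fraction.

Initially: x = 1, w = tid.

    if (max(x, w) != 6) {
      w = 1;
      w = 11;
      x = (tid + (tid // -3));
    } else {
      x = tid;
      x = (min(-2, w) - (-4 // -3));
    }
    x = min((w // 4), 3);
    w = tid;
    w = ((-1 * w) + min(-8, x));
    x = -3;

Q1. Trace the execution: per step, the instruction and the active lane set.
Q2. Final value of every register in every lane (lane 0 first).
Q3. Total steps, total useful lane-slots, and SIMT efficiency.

step 0: eval (max(x, w) != 6)        {0,1,2,3,4,5,6,7,8,9,10,11,12,13,14,15}
step 1: w <- 1                       {0,1,2,3,4,5,7,8,9,10,11,12,13,14,15}
step 2: w <- 11                      {0,1,2,3,4,5,7,8,9,10,11,12,13,14,15}
step 3: x <- (tid + (tid // -3))     {0,1,2,3,4,5,7,8,9,10,11,12,13,14,15}
step 4: x <- tid                     {6}
step 5: x <- (min(-2, w) - (-4 // -3)) {6}
step 6: x <- min((w // 4), 3)        {0,1,2,3,4,5,6,7,8,9,10,11,12,13,14,15}
step 7: w <- tid                     {0,1,2,3,4,5,6,7,8,9,10,11,12,13,14,15}
step 8: w <- ((-1 * w) + min(-8, x)) {0,1,2,3,4,5,6,7,8,9,10,11,12,13,14,15}
step 9: x <- -3                      {0,1,2,3,4,5,6,7,8,9,10,11,12,13,14,15}

Answer: 10 steps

x: -3,-3,-3,-3,-3,-3,-3,-3,-3,-3,-3,-3,-3,-3,-3,-3
w: -8,-9,-10,-11,-12,-13,-14,-15,-16,-17,-18,-19,-20,-21,-22,-23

steps = 10; useful = 127; efficiency = 127/160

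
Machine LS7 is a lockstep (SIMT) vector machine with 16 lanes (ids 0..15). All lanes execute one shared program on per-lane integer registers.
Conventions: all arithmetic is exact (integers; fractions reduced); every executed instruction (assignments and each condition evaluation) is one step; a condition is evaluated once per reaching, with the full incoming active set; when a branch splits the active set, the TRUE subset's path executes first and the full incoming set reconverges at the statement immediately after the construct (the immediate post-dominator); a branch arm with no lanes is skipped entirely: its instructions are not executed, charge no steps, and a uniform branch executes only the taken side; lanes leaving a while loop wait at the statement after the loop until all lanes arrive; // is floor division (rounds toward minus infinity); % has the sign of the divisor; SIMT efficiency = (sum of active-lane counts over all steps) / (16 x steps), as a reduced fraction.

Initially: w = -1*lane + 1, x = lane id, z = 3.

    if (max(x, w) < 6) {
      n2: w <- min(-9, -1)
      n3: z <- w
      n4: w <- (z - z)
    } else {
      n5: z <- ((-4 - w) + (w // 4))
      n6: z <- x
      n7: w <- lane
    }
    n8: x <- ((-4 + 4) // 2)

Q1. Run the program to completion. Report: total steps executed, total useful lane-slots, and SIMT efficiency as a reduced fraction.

Answer: 8 steps, 80 useful, 5/8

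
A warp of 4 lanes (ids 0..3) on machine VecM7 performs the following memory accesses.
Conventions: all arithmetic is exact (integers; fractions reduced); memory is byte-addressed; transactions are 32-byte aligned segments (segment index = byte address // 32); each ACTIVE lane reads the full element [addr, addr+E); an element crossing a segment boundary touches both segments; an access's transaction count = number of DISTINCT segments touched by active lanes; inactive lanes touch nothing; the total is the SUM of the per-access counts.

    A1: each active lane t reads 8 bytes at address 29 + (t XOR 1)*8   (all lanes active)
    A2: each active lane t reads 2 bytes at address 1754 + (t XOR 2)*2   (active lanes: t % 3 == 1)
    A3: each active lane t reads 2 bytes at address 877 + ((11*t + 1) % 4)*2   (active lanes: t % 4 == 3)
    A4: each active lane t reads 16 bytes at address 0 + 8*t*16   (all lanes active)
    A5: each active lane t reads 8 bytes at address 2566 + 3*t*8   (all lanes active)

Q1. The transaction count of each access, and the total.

A1: 2 transactions
A2: 1 transaction
A3: 1 transaction
A4: 4 transactions
A5: 3 transactions

Answer: 2,1,1,4,3; total 11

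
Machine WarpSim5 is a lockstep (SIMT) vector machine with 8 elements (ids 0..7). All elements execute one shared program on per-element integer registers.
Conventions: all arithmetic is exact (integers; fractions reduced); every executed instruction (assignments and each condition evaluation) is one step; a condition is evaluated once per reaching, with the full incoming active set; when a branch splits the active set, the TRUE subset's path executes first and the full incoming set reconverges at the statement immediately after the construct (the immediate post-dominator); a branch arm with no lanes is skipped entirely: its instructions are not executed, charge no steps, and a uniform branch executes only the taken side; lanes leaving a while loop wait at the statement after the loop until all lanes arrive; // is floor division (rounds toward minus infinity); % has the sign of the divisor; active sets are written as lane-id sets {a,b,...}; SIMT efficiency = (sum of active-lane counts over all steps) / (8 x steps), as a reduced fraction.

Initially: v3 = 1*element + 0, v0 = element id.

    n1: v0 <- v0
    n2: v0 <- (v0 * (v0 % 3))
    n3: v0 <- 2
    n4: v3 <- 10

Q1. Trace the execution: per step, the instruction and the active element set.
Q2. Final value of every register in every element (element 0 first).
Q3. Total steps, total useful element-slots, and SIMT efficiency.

step 0: v0 <- v0                     {0,1,2,3,4,5,6,7}
step 1: v0 <- (v0 * (v0 % 3))        {0,1,2,3,4,5,6,7}
step 2: v0 <- 2                      {0,1,2,3,4,5,6,7}
step 3: v3 <- 10                     {0,1,2,3,4,5,6,7}

Answer: 4 steps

v3: 10,10,10,10,10,10,10,10
v0: 2,2,2,2,2,2,2,2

steps = 4; useful = 32; efficiency = 32/32 = 1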